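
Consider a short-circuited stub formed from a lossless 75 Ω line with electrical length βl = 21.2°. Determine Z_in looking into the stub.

tan(βl) = 0.388
For a short-circuited stub, Z_in = jZ_0·tan(βl)

Z_in ≈ +j29.1 Ω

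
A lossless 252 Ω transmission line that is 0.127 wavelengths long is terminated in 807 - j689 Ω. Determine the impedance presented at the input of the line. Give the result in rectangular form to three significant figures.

Z_in ≈ 65.6 − j170 Ω

βl = 2π × 0.127 = 45.7°
tan(βl) = tan(45.7°) = 1.03
Z_in = Z_0·(Z_L + jZ_0·tanβl)/(Z_0 + jZ_L·tanβl)
     = 252·(807 − j431)/(959 + j828)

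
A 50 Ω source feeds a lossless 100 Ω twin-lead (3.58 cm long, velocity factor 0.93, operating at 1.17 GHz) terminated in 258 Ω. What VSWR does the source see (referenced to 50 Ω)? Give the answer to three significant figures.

VSWR ≈ 2.85

λ = v/f = 0.93·c / 1.17 GHz = 0.238 m
βl = 2π·l/λ = 2π × 0.15 = 54°
tan(βl) = 1.38
Z_in = Z_0·(Z_L + jZ_0·tanβl)/(Z_0 + jZ_L·tanβl) = 54.8 − j57.1 Ω
Γ_s = (Z_in − Z_s)/(Z_in + Z_s) = (4.82 − j57.1)/(105 − j57.1), |Γ_s| = 0.48
VSWR = (1 + |Γ_s|)/(1 − |Γ_s|)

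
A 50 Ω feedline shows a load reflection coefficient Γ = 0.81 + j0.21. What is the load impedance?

Z_L ≈ 187 + j262 Ω

Z_L = Z_0·(1 + Γ)/(1 − Γ) = 50·(1.81 + j0.21)/(0.19 − j0.21)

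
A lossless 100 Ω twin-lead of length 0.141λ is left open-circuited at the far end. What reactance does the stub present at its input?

X_in ≈ -81.7 Ω (capacitive)

βl = 2π × 0.141 = 50.8°
tan(βl) = 1.22
For an open-circuited stub, Z_in = −jZ_0·cot(βl) = −jZ_0/tan(βl)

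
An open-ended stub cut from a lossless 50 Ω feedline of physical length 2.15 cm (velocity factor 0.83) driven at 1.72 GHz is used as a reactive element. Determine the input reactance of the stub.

λ = v/f = 0.83·c / 1.72 GHz = 0.145 m
βl = 2π·l/λ = 2π × 0.149 = 53.5°
tan(βl) = 1.35
For an open-ended stub, Z_in = −jZ_0·cot(βl) = −jZ_0/tan(βl)

X_in ≈ -37 Ω (capacitive)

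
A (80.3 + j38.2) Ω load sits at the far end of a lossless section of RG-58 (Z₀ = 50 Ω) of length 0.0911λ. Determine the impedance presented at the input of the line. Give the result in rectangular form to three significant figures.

βl = 2π × 0.0911 = 32.8°
tan(βl) = tan(32.8°) = 0.644
Z_in = Z_0·(Z_L + jZ_0·tanβl)/(Z_0 + jZ_L·tanβl)
     = 50·(80.3 + j70.4)/(25.4 + j51.7)

Z_in ≈ 85.5 − j35.6 Ω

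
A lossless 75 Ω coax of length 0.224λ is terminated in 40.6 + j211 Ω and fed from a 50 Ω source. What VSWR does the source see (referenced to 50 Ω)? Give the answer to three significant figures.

βl = 2π × 0.224 = 80.6°
tan(βl) = 6.07
Z_in = Z_0·(Z_L + jZ_0·tanβl)/(Z_0 + jZ_L·tanβl) = 5.71 − j40.3 Ω
Γ_s = (Z_in − Z_s)/(Z_in + Z_s) = (-44.3 − j40.3)/(55.7 − j40.3), |Γ_s| = 0.871
VSWR = (1 + |Γ_s|)/(1 − |Γ_s|)

VSWR ≈ 14.5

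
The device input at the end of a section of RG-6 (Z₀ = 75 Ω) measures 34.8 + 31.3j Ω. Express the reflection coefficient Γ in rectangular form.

Γ = (Z_L − Z_0)/(Z_L + Z_0) = (-40.2 + j31.3)/(109.8 + j31.3)

Γ ≈ -0.263 + j0.36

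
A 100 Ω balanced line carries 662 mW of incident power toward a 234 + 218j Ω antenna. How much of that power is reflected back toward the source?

P_reflected ≈ 272 mW

|Γ| = |(134 + j218)/(334 + j218)| = 0.642
|Γ|² = 0.412
P_refl = |Γ|²·P_inc = 272 mW, P_del = (1 − |Γ|²)·P_inc = 390 mW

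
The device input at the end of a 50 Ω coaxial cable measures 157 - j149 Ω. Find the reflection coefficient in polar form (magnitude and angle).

Γ ≈ 0.719 ∠ -18.6°

Γ = (Z_L − Z_0)/(Z_L + Z_0) = (107 − j149)/(207 − j149)
|Γ| = 183/255 = 0.719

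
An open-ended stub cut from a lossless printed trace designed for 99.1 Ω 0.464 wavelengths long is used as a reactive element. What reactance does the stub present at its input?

βl = 2π × 0.464 = 167°
tan(βl) = -0.23
For an open-ended stub, Z_in = −jZ_0·cot(βl) = −jZ_0/tan(βl)

X_in ≈ 431 Ω (inductive)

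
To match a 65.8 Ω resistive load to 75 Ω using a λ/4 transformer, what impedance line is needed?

Z_qwt ≈ 70.2 Ω

Z_qwt = √(Z_0·R_L) = √(75 × 65.8) = √4935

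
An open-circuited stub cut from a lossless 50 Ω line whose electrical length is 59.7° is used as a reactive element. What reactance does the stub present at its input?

tan(βl) = 1.71
For an open-circuited stub, Z_in = −jZ_0·cot(βl) = −jZ_0/tan(βl)

X_in ≈ -29.2 Ω (capacitive)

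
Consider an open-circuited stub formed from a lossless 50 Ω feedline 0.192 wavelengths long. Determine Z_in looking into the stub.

βl = 2π × 0.192 = 69.1°
tan(βl) = 2.62
For an open-circuited stub, Z_in = −jZ_0·cot(βl) = −jZ_0/tan(βl)

Z_in ≈ −j19.1 Ω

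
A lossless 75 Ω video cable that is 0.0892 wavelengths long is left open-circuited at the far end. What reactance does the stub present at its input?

X_in ≈ -120 Ω (capacitive)

βl = 2π × 0.0892 = 32.1°
tan(βl) = 0.628
For an open-circuited stub, Z_in = −jZ_0·cot(βl) = −jZ_0/tan(βl)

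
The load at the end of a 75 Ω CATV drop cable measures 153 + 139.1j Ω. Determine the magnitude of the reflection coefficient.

|Γ| ≈ 0.597

Γ = (Z_L − Z_0)/(Z_L + Z_0) = (78 + j139.1)/(228 + j139.1)
|Γ| = 159/267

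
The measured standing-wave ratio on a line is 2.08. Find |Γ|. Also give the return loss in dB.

|Γ| ≈ 0.351; return loss ≈ 9.1 dB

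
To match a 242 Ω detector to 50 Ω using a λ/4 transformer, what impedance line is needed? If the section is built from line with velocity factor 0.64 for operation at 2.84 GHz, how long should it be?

Z_qwt ≈ 110 Ω; length ≈ 1.69 cm

Z_qwt = √(Z_0·R_L) = √(50 × 242) = √12100
λ = 0.64·c/f = 0.0676 m, so l = λ/4 = 0.0169 m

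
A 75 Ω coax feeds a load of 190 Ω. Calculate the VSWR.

For a purely resistive load, VSWR = R_L/Z_0 or Z_0/R_L (whichever > 1) = 190/75

VSWR ≈ 2.53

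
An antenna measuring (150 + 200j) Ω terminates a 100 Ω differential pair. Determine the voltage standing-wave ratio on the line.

VSWR ≈ 4.62

Γ = (Z_L − Z_0)/(Z_L + Z_0) = (50 + j200)/(250 + j200)
|Γ| = 206/320 = 0.644
VSWR = (1 + |Γ|)/(1 − |Γ|) = 1.64/0.356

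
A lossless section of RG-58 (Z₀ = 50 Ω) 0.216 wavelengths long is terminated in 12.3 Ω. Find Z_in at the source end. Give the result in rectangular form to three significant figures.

Z_in ≈ 120 + j94.7 Ω

βl = 2π × 0.216 = 77.8°
tan(βl) = tan(77.8°) = 4.61
Z_in = Z_0·(Z_L + jZ_0·tanβl)/(Z_0 + jZ_L·tanβl)
     = 50·(12.3 + j230)/(50 + j56.7)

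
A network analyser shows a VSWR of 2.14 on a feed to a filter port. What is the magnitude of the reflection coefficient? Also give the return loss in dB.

|Γ| = (S − 1)/(S + 1) = (2.14 − 1)/(2.14 + 1) = 1.14/3.14
RL = −20·log₁₀|Γ| = −20·log₁₀(0.363)

|Γ| ≈ 0.363; return loss ≈ 8.8 dB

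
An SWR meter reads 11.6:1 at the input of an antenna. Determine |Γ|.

|Γ| ≈ 0.841

|Γ| = (S − 1)/(S + 1) = (11.6 − 1)/(11.6 + 1) = 10.6/12.6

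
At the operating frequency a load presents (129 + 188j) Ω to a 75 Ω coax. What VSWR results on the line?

VSWR ≈ 5.78

Γ = (Z_L − Z_0)/(Z_L + Z_0) = (54 + j188)/(204 + j188)
|Γ| = 196/277 = 0.705
VSWR = (1 + |Γ|)/(1 − |Γ|) = 1.71/0.295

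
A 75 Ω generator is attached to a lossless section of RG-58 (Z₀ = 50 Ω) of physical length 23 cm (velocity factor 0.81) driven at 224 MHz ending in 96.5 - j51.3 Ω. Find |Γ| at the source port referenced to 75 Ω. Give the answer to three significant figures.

|Γ| ≈ 0.593

λ = v/f = 0.81·c / 224 MHz = 1.08 m
βl = 2π·l/λ = 2π × 0.212 = 76.3°
tan(βl) = 4.11
Z_in = Z_0·(Z_L + jZ_0·tanβl)/(Z_0 + jZ_L·tanβl) = 19.2 + j0.433 Ω
Γ_s = (Z_in − Z_s)/(Z_in + Z_s) = (-55.8 + j0.433)/(94.2 + j0.433), |Γ_s| = 0.593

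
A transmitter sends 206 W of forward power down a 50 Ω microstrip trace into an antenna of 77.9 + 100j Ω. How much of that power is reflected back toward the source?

P_reflected ≈ 84.2 W

|Γ| = |(27.9 + j100)/(127.9 + j100)| = 0.639
|Γ|² = 0.409
P_refl = |Γ|²·P_inc = 84.2 W, P_del = (1 − |Γ|²)·P_inc = 122 W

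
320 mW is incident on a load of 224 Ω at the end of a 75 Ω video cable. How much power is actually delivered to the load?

P_delivered ≈ 241 mW

Γ = (224 − 75)/(224 + 75) = 0.498
|Γ|² = 0.248
P_refl = |Γ|²·P_inc = 79.5 mW, P_del = (1 − |Γ|²)·P_inc = 241 mW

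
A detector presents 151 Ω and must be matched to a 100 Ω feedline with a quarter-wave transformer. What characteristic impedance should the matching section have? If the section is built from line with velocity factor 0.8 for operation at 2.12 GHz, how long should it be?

Z_qwt = √(Z_0·R_L) = √(100 × 151) = √15100
λ = 0.8·c/f = 0.113 m, so l = λ/4 = 0.0283 m

Z_qwt ≈ 123 Ω; length ≈ 2.83 cm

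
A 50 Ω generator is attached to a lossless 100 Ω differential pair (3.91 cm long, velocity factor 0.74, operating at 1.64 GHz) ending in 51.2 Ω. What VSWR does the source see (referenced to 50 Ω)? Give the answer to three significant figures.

VSWR ≈ 3.77

λ = v/f = 0.74·c / 1.64 GHz = 0.135 m
βl = 2π·l/λ = 2π × 0.289 = 104°
tan(βl) = -4.02
Z_in = Z_0·(Z_L + jZ_0·tanβl)/(Z_0 + jZ_L·tanβl) = 168 − j56.7 Ω
Γ_s = (Z_in − Z_s)/(Z_in + Z_s) = (118 − j56.7)/(218 − j56.7), |Γ_s| = 0.581
VSWR = (1 + |Γ_s|)/(1 − |Γ_s|)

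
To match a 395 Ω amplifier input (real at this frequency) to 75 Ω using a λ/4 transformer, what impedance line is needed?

Z_qwt = √(Z_0·R_L) = √(75 × 395) = √29620

Z_qwt ≈ 172 Ω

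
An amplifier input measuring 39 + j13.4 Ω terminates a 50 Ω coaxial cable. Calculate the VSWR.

Γ = (Z_L − Z_0)/(Z_L + Z_0) = (-11 + j13.4)/(89 + j13.4)
|Γ| = 17.3/90 = 0.193
VSWR = (1 + |Γ|)/(1 − |Γ|) = 1.19/0.807

VSWR ≈ 1.48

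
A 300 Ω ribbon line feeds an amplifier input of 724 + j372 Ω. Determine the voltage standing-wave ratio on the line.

Γ = (Z_L − Z_0)/(Z_L + Z_0) = (424 + j372)/(1024 + j372)
|Γ| = 564/1090 = 0.518
VSWR = (1 + |Γ|)/(1 − |Γ|) = 1.52/0.482

VSWR ≈ 3.15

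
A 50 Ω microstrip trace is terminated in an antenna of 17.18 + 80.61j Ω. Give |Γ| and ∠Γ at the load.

Γ = (Z_L − Z_0)/(Z_L + Z_0) = (-32.82 + j80.61)/(67.18 + j80.61)
|Γ| = 87/105 = 0.829

Γ ≈ 0.829 ∠ 62°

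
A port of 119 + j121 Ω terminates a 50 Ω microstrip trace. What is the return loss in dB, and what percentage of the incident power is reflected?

RL ≈ 3.48 dB; 44.9% of incident power reflected

Γ = (69 + j121)/(169 + j121), |Γ| = 0.67
RL = −20·log₁₀(0.67) = 3.48 dB
P_refl/P_inc = |Γ|² = 0.449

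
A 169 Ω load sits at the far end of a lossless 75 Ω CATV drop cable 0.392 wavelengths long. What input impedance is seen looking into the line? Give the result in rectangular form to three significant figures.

Z_in ≈ 64.8 + j57.3 Ω

βl = 2π × 0.392 = 141°
tan(βl) = tan(141°) = -0.806
Z_in = Z_0·(Z_L + jZ_0·tanβl)/(Z_0 + jZ_L·tanβl)
     = 75·(169 − j60.5)/(75 − j136)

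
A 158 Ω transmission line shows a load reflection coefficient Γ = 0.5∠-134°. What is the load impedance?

Z_L = Z_0·(1 + Γ)/(1 − Γ) = 158·(0.653 − j0.36)/(1.35 + j0.36)

Z_L ≈ 60.9 − j58.4 Ω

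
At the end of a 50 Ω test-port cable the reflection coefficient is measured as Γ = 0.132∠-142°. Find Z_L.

Z_L = Z_0·(1 + Γ)/(1 − Γ) = 50·(0.896 − j0.0813)/(1.1 + j0.0813)

Z_L ≈ 40.1 − j6.63 Ω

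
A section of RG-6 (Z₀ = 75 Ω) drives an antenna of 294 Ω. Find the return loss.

Γ = (294 − 75)/(294 + 75) = 0.593
RL = −20·log₁₀|Γ| = −20·log₁₀(0.593)

RL ≈ 4.53 dB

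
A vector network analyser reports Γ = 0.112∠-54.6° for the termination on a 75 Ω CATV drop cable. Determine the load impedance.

Z_L = Z_0·(1 + Γ)/(1 − Γ) = 75·(1.06 − j0.0913)/(0.935 + j0.0913)

Z_L ≈ 83.9 − j15.5 Ω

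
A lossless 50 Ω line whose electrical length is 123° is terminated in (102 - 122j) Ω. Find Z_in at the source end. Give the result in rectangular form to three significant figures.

Z_in ≈ 19.7 + j49.7 Ω

tan(βl) = tan(123°) = -1.54
Z_in = Z_0·(Z_L + jZ_0·tanβl)/(Z_0 + jZ_L·tanβl)
     = 50·(102 − j199)/(-138 − j157)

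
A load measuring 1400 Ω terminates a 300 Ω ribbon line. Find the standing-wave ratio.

For a purely resistive load, VSWR = R_L/Z_0 or Z_0/R_L (whichever > 1) = 1400/300

VSWR ≈ 4.67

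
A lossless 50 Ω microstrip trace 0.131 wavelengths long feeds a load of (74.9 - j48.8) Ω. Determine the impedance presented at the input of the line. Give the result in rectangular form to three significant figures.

βl = 2π × 0.131 = 47.2°
tan(βl) = tan(47.2°) = 1.08
Z_in = Z_0·(Z_L + jZ_0·tanβl)/(Z_0 + jZ_L·tanβl)
     = 50·(74.9 + j5.12)/(103 + j80.8)

Z_in ≈ 23.7 − j16.2 Ω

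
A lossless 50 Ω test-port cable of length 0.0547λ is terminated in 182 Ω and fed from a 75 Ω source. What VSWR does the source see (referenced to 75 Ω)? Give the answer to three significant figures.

βl = 2π × 0.0547 = 19.7°
tan(βl) = 0.358
Z_in = Z_0·(Z_L + jZ_0·tanβl)/(Z_0 + jZ_L·tanβl) = 76.1 − j81.3 Ω
Γ_s = (Z_in − Z_s)/(Z_in + Z_s) = (1.12 − j81.3)/(151 − j81.3), |Γ_s| = 0.474
VSWR = (1 + |Γ_s|)/(1 − |Γ_s|)

VSWR ≈ 2.8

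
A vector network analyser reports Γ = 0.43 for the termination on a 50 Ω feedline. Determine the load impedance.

Z_L ≈ 125 Ω

Z_L = Z_0·(1 + Γ)/(1 − Γ) = 50·(1.43)/(0.57)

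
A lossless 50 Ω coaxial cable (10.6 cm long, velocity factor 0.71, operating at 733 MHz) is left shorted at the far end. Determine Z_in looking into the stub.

λ = v/f = 0.71·c / 733 MHz = 0.291 m
βl = 2π·l/λ = 2π × 0.365 = 131°
tan(βl) = -1.14
For a shorted stub, Z_in = jZ_0·tan(βl)

Z_in ≈ −j56.9 Ω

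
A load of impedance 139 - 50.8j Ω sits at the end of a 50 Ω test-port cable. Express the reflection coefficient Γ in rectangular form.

Γ = (Z_L − Z_0)/(Z_L + Z_0) = (89 − j50.8)/(189 − j50.8)

Γ ≈ 0.507 − j0.133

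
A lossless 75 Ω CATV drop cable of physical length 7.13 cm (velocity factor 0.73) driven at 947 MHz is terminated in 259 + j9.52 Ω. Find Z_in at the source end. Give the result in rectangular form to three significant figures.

Z_in ≈ 24.4 + j25.2 Ω

λ = v/f = 0.73·c / 947 MHz = 0.231 m
βl = 2π·l/λ = 2π × 0.308 = 111°
tan(βl) = tan(111°) = -2.61
Z_in = Z_0·(Z_L + jZ_0·tanβl)/(Z_0 + jZ_L·tanβl)
     = 75·(259 − j186)/(99.8 − j675)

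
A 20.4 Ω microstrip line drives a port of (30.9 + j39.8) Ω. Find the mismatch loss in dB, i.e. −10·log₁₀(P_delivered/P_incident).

Γ = (10.5 + j39.8)/(51.3 + j39.8), |Γ| = 0.634
|Γ|² = 0.402, so P_del/P_inc = 1 − |Γ|² = 0.598
ML = −10·log₁₀(1 − |Γ|²)

mismatch loss ≈ 2.23 dB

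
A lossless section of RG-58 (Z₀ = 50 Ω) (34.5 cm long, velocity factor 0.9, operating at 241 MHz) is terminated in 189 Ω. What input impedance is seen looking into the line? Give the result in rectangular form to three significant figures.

λ = v/f = 0.9·c / 241 MHz = 1.12 m
βl = 2π·l/λ = 2π × 0.308 = 111°
tan(βl) = tan(111°) = -2.62
Z_in = Z_0·(Z_L + jZ_0·tanβl)/(Z_0 + jZ_L·tanβl)
     = 50·(189 − j131)/(50 − j496)

Z_in ≈ 15 + j17.5 Ω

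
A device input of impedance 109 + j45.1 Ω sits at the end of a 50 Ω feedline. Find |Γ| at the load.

Γ = (Z_L − Z_0)/(Z_L + Z_0) = (59 + j45.1)/(159 + j45.1)
|Γ| = 74.3/165

|Γ| ≈ 0.449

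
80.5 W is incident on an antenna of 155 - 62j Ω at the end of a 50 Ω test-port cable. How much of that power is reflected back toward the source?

|Γ| = |(105 − j62)/(205 − j62)| = 0.569
|Γ|² = 0.324
P_refl = |Γ|²·P_inc = 26.1 W, P_del = (1 − |Γ|²)·P_inc = 54.4 W

P_reflected ≈ 26.1 W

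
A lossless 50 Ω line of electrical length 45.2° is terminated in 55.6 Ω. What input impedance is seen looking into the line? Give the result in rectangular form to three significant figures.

Z_in ≈ 49.7 − j5.28 Ω

tan(βl) = tan(45.2°) = 1.01
Z_in = Z_0·(Z_L + jZ_0·tanβl)/(Z_0 + jZ_L·tanβl)
     = 50·(55.6 + j50.4)/(50 + j56)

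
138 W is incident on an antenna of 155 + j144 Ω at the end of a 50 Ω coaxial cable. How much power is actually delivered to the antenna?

|Γ| = |(105 + j144)/(205 + j144)| = 0.711
|Γ|² = 0.506
P_refl = |Γ|²·P_inc = 69.8 W, P_del = (1 − |Γ|²)·P_inc = 68.2 W

P_delivered ≈ 68.2 W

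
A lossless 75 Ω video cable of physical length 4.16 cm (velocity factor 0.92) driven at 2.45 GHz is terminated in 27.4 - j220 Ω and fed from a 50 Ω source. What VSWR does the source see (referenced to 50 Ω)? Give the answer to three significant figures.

λ = v/f = 0.92·c / 2.45 GHz = 0.113 m
βl = 2π·l/λ = 2π × 0.369 = 133°
tan(βl) = -1.07
Z_in = Z_0·(Z_L + jZ_0·tanβl)/(Z_0 + jZ_L·tanβl) = 12.3 + j137 Ω
Γ_s = (Z_in − Z_s)/(Z_in + Z_s) = (-37.7 + j137)/(62.3 + j137), |Γ_s| = 0.944
VSWR = (1 + |Γ_s|)/(1 − |Γ_s|)

VSWR ≈ 34.9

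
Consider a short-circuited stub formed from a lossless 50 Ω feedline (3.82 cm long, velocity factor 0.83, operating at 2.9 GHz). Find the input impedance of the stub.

Z_in ≈ −j18 Ω

λ = v/f = 0.83·c / 2.9 GHz = 0.0859 m
βl = 2π·l/λ = 2π × 0.445 = 160°
tan(βl) = -0.361
For a short-circuited stub, Z_in = jZ_0·tan(βl)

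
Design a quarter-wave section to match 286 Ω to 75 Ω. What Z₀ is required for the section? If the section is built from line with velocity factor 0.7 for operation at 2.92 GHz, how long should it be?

Z_qwt = √(Z_0·R_L) = √(75 × 286) = √21450
λ = 0.7·c/f = 0.0719 m, so l = λ/4 = 0.018 m

Z_qwt ≈ 146 Ω; length ≈ 1.8 cm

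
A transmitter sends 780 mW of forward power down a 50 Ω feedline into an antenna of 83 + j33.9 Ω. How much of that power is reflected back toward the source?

|Γ| = |(33 + j33.9)/(133 + j33.9)| = 0.345
|Γ|² = 0.119
P_refl = |Γ|²·P_inc = 92.7 mW, P_del = (1 − |Γ|²)·P_inc = 687 mW

P_reflected ≈ 92.7 mW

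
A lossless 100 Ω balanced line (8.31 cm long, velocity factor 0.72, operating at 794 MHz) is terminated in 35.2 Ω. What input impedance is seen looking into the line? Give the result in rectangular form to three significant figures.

Z_in ≈ 156 − j124 Ω

λ = v/f = 0.72·c / 794 MHz = 0.272 m
βl = 2π·l/λ = 2π × 0.305 = 110°
tan(βl) = tan(110°) = -2.75
Z_in = Z_0·(Z_L + jZ_0·tanβl)/(Z_0 + jZ_L·tanβl)
     = 100·(35.2 − j275)/(100 − j96.9)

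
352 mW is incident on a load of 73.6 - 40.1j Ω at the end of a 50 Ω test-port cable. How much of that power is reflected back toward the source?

|Γ| = |(23.6 − j40.1)/(123.6 − j40.1)| = 0.358
|Γ|² = 0.128
P_refl = |Γ|²·P_inc = 45.1 mW, P_del = (1 − |Γ|²)·P_inc = 307 mW

P_reflected ≈ 45.1 mW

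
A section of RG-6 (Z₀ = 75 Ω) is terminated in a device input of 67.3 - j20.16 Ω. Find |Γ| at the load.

Γ = (Z_L − Z_0)/(Z_L + Z_0) = (-7.7 − j20.16)/(142.3 − j20.16)
|Γ| = 21.6/144

|Γ| ≈ 0.15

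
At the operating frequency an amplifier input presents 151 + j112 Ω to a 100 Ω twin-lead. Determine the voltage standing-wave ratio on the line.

Γ = (Z_L − Z_0)/(Z_L + Z_0) = (51 + j112)/(251 + j112)
|Γ| = 123/275 = 0.448
VSWR = (1 + |Γ|)/(1 − |Γ|) = 1.45/0.552

VSWR ≈ 2.62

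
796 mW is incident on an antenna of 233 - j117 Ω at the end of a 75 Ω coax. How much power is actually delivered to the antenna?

P_delivered ≈ 513 mW

|Γ| = |(158 − j117)/(308 − j117)| = 0.597
|Γ|² = 0.356
P_refl = |Γ|²·P_inc = 283 mW, P_del = (1 − |Γ|²)·P_inc = 513 mW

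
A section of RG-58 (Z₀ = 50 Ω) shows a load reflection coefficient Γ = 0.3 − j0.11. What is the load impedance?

Z_L = Z_0·(1 + Γ)/(1 − Γ) = 50·(1.3 − j0.11)/(0.7 + j0.11)

Z_L ≈ 89.4 − j21.9 Ω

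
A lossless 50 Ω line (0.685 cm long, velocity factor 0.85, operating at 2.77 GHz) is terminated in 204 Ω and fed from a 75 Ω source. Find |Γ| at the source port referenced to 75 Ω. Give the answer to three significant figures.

|Γ| ≈ 0.55

λ = v/f = 0.85·c / 2.77 GHz = 0.0921 m
βl = 2π·l/λ = 2π × 0.0744 = 26.8°
tan(βl) = 0.505
Z_in = Z_0·(Z_L + jZ_0·tanβl)/(Z_0 + jZ_L·tanβl) = 48.8 − j75.3 Ω
Γ_s = (Z_in − Z_s)/(Z_in + Z_s) = (-26.2 − j75.3)/(124 − j75.3), |Γ_s| = 0.55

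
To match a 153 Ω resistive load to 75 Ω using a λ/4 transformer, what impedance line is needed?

Z_qwt = √(Z_0·R_L) = √(75 × 153) = √11480

Z_qwt ≈ 107 Ω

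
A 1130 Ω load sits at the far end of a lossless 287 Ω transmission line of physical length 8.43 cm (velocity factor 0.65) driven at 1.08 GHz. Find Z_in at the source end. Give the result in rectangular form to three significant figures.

λ = v/f = 0.65·c / 1.08 GHz = 0.181 m
βl = 2π·l/λ = 2π × 0.467 = 168°
tan(βl) = tan(168°) = -0.211
Z_in = Z_0·(Z_L + jZ_0·tanβl)/(Z_0 + jZ_L·tanβl)
     = 287·(1130 − j60.6)/(287 − j239)

Z_in ≈ 698 + j520 Ω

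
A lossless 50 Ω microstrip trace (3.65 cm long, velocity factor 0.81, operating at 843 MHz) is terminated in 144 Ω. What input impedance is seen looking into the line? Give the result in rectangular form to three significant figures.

Z_in ≈ 30.5 − j38.6 Ω

λ = v/f = 0.81·c / 843 MHz = 0.288 m
βl = 2π·l/λ = 2π × 0.127 = 45.6°
tan(βl) = tan(45.6°) = 1.02
Z_in = Z_0·(Z_L + jZ_0·tanβl)/(Z_0 + jZ_L·tanβl)
     = 50·(144 + j51)/(50 + j147)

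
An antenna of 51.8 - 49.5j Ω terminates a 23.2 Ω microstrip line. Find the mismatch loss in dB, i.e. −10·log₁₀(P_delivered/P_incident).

Γ = (28.6 − j49.5)/(75 − j49.5), |Γ| = 0.636
|Γ|² = 0.405, so P_del/P_inc = 1 − |Γ|² = 0.595
ML = −10·log₁₀(1 − |Γ|²)

mismatch loss ≈ 2.25 dB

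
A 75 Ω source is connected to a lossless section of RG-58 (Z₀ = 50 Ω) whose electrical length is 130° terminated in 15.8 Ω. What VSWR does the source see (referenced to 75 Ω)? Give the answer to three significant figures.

tan(βl) = -1.19
Z_in = Z_0·(Z_L + jZ_0·tanβl)/(Z_0 + jZ_L·tanβl) = 33.5 − j47 Ω
Γ_s = (Z_in − Z_s)/(Z_in + Z_s) = (-41.5 − j47)/(108 − j47), |Γ_s| = 0.53
VSWR = (1 + |Γ_s|)/(1 − |Γ_s|)

VSWR ≈ 3.26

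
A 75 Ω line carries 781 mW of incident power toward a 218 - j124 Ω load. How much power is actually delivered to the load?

P_delivered ≈ 505 mW

|Γ| = |(143 − j124)/(293 − j124)| = 0.595
|Γ|² = 0.354
P_refl = |Γ|²·P_inc = 276 mW, P_del = (1 − |Γ|²)·P_inc = 505 mW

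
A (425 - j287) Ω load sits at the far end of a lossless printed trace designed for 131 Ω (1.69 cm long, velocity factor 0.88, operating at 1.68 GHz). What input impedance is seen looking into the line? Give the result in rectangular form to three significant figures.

Z_in ≈ 48.6 − j112 Ω

λ = v/f = 0.88·c / 1.68 GHz = 0.157 m
βl = 2π·l/λ = 2π × 0.108 = 38.7°
tan(βl) = tan(38.7°) = 0.802
Z_in = Z_0·(Z_L + jZ_0·tanβl)/(Z_0 + jZ_L·tanβl)
     = 131·(425 − j182)/(361 + j341)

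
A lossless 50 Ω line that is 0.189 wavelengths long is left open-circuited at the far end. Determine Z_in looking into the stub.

βl = 2π × 0.189 = 68°
tan(βl) = 2.48
For an open-circuited stub, Z_in = −jZ_0·cot(βl) = −jZ_0/tan(βl)

Z_in ≈ −j20.2 Ω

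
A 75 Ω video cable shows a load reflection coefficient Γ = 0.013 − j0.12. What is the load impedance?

Z_L = Z_0·(1 + Γ)/(1 − Γ) = 75·(1.01 − j0.12)/(0.987 + j0.12)

Z_L ≈ 74.8 − j18.2 Ω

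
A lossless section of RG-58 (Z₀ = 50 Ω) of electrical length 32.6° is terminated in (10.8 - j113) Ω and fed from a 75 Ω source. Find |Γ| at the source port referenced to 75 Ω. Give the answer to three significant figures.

|Γ| ≈ 0.945

tan(βl) = 0.64
Z_in = Z_0·(Z_L + jZ_0·tanβl)/(Z_0 + jZ_L·tanβl) = 2.54 − j33.3 Ω
Γ_s = (Z_in − Z_s)/(Z_in + Z_s) = (-72.5 − j33.3)/(77.5 − j33.3), |Γ_s| = 0.945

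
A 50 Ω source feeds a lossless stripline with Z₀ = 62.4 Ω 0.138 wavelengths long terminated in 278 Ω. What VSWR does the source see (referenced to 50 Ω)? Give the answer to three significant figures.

βl = 2π × 0.138 = 49.7°
tan(βl) = 1.18
Z_in = Z_0·(Z_L + jZ_0·tanβl)/(Z_0 + jZ_L·tanβl) = 23.3 − j48.5 Ω
Γ_s = (Z_in − Z_s)/(Z_in + Z_s) = (-26.7 − j48.5)/(73.3 − j48.5), |Γ_s| = 0.631
VSWR = (1 + |Γ_s|)/(1 − |Γ_s|)

VSWR ≈ 4.41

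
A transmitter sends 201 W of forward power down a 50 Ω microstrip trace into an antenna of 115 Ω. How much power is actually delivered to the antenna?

P_delivered ≈ 170 W

Γ = (115 − 50)/(115 + 50) = 0.394
|Γ|² = 0.155
P_refl = |Γ|²·P_inc = 31.2 W, P_del = (1 − |Γ|²)·P_inc = 170 W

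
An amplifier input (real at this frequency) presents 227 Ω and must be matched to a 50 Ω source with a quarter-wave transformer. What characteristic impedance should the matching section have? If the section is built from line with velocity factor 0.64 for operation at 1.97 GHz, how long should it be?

Z_qwt = √(Z_0·R_L) = √(50 × 227) = √11350
λ = 0.64·c/f = 0.0975 m, so l = λ/4 = 0.0244 m

Z_qwt ≈ 107 Ω; length ≈ 2.44 cm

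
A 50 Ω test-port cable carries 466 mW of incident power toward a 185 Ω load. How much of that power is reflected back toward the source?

Γ = (185 − 50)/(185 + 50) = 0.574
|Γ|² = 0.33
P_refl = |Γ|²·P_inc = 154 mW, P_del = (1 − |Γ|²)·P_inc = 312 mW

P_reflected ≈ 154 mW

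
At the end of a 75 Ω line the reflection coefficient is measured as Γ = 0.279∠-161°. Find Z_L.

Z_L ≈ 43.1 − j8.49 Ω

Z_L = Z_0·(1 + Γ)/(1 − Γ) = 75·(0.736 − j0.0908)/(1.26 + j0.0908)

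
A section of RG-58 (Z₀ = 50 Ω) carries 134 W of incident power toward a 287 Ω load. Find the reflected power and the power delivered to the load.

Γ = (287 − 50)/(287 + 50) = 0.703
|Γ|² = 0.495
P_refl = |Γ|²·P_inc = 66.3 W, P_del = (1 − |Γ|²)·P_inc = 67.7 W

P_reflected ≈ 66.3 W; P_delivered ≈ 67.7 W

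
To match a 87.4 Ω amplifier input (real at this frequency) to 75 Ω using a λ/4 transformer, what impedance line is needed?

Z_qwt ≈ 81 Ω

Z_qwt = √(Z_0·R_L) = √(75 × 87.4) = √6555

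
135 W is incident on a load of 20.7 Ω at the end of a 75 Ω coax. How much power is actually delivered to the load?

Γ = (20.7 − 75)/(20.7 + 75) = -0.567
|Γ|² = 0.322
P_refl = |Γ|²·P_inc = 43.5 W, P_del = (1 − |Γ|²)·P_inc = 91.5 W

P_delivered ≈ 91.5 W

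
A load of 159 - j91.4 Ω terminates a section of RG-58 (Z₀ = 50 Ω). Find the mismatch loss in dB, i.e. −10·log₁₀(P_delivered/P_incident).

mismatch loss ≈ 2.14 dB

Γ = (109 − j91.4)/(209 − j91.4), |Γ| = 0.624
|Γ|² = 0.389, so P_del/P_inc = 1 − |Γ|² = 0.611
ML = −10·log₁₀(1 − |Γ|²)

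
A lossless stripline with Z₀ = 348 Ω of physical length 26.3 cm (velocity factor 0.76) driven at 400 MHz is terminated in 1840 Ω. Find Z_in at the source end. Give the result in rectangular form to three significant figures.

Z_in ≈ 720 + j856 Ω

λ = v/f = 0.76·c / 400 MHz = 0.57 m
βl = 2π·l/λ = 2π × 0.461 = 166°
tan(βl) = tan(166°) = -0.247
Z_in = Z_0·(Z_L + jZ_0·tanβl)/(Z_0 + jZ_L·tanβl)
     = 348·(1840 − j86.1)/(348 − j455)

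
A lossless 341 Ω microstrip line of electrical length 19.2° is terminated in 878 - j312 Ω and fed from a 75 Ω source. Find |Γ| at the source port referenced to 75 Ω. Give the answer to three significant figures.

tan(βl) = 0.348
Z_in = Z_0·(Z_L + jZ_0·tanβl)/(Z_0 + jZ_L·tanβl) = 387 − j410 Ω
Γ_s = (Z_in − Z_s)/(Z_in + Z_s) = (312 − j410)/(462 − j410), |Γ_s| = 0.834

|Γ| ≈ 0.834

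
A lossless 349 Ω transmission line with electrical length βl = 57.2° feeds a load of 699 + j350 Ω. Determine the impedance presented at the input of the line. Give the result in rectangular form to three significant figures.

tan(βl) = tan(57.2°) = 1.55
Z_in = Z_0·(Z_L + jZ_0·tanβl)/(Z_0 + jZ_L·tanβl)
     = 349·(699 + j892)/(-194 + j1080)

Z_in ≈ 239 − j268 Ω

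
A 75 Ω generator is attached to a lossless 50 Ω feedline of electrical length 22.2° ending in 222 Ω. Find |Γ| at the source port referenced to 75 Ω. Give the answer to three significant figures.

tan(βl) = 0.408
Z_in = Z_0·(Z_L + jZ_0·tanβl)/(Z_0 + jZ_L·tanβl) = 60.5 − j89.2 Ω
Γ_s = (Z_in − Z_s)/(Z_in + Z_s) = (-14.5 − j89.2)/(135 − j89.2), |Γ_s| = 0.557

|Γ| ≈ 0.557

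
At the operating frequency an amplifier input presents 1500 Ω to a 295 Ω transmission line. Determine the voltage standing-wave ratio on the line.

For a purely resistive load, VSWR = R_L/Z_0 or Z_0/R_L (whichever > 1) = 1500/295

VSWR ≈ 5.08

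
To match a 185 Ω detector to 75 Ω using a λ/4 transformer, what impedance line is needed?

Z_qwt = √(Z_0·R_L) = √(75 × 185) = √13880

Z_qwt ≈ 118 Ω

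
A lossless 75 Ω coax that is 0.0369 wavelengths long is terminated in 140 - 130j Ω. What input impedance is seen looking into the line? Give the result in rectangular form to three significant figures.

Z_in ≈ 67.8 − j101 Ω

βl = 2π × 0.0369 = 13.3°
tan(βl) = tan(13.3°) = 0.236
Z_in = Z_0·(Z_L + jZ_0·tanβl)/(Z_0 + jZ_L·tanβl)
     = 75·(140 − j112)/(106 + j33.1)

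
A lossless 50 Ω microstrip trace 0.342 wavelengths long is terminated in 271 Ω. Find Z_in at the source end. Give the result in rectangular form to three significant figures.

βl = 2π × 0.342 = 123°
tan(βl) = tan(123°) = -1.53
Z_in = Z_0·(Z_L + jZ_0·tanβl)/(Z_0 + jZ_L·tanβl)
     = 50·(271 − j76.6)/(50 − j415)

Z_in ≈ 13 + j31.1 Ω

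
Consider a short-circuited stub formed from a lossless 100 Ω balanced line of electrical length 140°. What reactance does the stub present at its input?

tan(βl) = -0.839
For a short-circuited stub, Z_in = jZ_0·tan(βl)

X_in ≈ -83.9 Ω (capacitive)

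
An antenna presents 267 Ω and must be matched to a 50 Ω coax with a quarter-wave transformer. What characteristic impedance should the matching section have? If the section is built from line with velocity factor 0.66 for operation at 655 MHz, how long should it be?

Z_qwt ≈ 116 Ω; length ≈ 7.56 cm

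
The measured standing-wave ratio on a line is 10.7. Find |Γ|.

|Γ| ≈ 0.829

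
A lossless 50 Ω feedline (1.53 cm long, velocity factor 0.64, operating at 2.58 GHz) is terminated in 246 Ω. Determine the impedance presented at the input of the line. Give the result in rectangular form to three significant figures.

Z_in ≈ 11 − j13.7 Ω

λ = v/f = 0.64·c / 2.58 GHz = 0.0744 m
βl = 2π·l/λ = 2π × 0.206 = 74°
tan(βl) = tan(74°) = 3.49
Z_in = Z_0·(Z_L + jZ_0·tanβl)/(Z_0 + jZ_L·tanβl)
     = 50·(246 + j175)/(50 + j859)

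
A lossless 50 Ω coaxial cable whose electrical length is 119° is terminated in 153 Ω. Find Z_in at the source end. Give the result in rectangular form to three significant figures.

Z_in ≈ 20.7 + j24 Ω

tan(βl) = tan(119°) = -1.8
Z_in = Z_0·(Z_L + jZ_0·tanβl)/(Z_0 + jZ_L·tanβl)
     = 50·(153 − j90.2)/(50 − j276)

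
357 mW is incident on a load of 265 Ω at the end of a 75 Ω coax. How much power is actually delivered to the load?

Γ = (265 − 75)/(265 + 75) = 0.559
|Γ|² = 0.312
P_refl = |Γ|²·P_inc = 111 mW, P_del = (1 − |Γ|²)·P_inc = 246 mW

P_delivered ≈ 246 mW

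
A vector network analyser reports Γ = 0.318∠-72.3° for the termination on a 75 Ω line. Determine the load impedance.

Z_L = Z_0·(1 + Γ)/(1 − Γ) = 75·(1.1 − j0.303)/(0.903 + j0.303)

Z_L ≈ 74.3 − j50.1 Ω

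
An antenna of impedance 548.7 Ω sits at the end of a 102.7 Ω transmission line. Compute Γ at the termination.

Γ = 0.685

Γ = (Z_L − Z_0)/(Z_L + Z_0) = (548.7 − 102.7)/(548.7 + 102.7) = 446/651.4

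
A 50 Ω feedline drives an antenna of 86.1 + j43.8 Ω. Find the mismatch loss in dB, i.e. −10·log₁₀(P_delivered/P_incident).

mismatch loss ≈ 0.745 dB

Γ = (36.1 + j43.8)/(136.1 + j43.8), |Γ| = 0.397
|Γ|² = 0.158, so P_del/P_inc = 1 − |Γ|² = 0.842
ML = −10·log₁₀(1 − |Γ|²)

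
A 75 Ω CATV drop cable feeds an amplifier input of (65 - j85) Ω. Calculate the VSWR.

Γ = (Z_L − Z_0)/(Z_L + Z_0) = (-10 − j85)/(140 − j85)
|Γ| = 85.6/164 = 0.523
VSWR = (1 + |Γ|)/(1 − |Γ|) = 1.52/0.477

VSWR ≈ 3.19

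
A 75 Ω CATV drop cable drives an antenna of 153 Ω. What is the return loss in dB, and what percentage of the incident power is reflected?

Γ = (153 − 75)/(153 + 75) = 0.342
RL = −20·log₁₀(0.342) = 9.32 dB
P_refl/P_inc = |Γ|² = 0.117

RL ≈ 9.32 dB; 11.7% of incident power reflected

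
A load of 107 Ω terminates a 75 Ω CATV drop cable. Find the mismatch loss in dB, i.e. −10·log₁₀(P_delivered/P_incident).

mismatch loss ≈ 0.136 dB

Γ = (107 − 75)/(107 + 75) = 0.176
|Γ|² = 0.0309, so P_del/P_inc = 1 − |Γ|² = 0.969
ML = −10·log₁₀(1 − |Γ|²)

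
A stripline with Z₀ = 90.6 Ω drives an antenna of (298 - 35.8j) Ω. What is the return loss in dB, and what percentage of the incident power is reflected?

RL ≈ 5.36 dB; 29.1% of incident power reflected

Γ = (207.4 − j35.8)/(388.6 − j35.8), |Γ| = 0.539
RL = −20·log₁₀(0.539) = 5.36 dB
P_refl/P_inc = |Γ|² = 0.291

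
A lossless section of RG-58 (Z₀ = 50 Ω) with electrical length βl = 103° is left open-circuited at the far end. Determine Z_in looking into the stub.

tan(βl) = -4.33
For an open-circuited stub, Z_in = −jZ_0·cot(βl) = −jZ_0/tan(βl)

Z_in ≈ +j11.5 Ω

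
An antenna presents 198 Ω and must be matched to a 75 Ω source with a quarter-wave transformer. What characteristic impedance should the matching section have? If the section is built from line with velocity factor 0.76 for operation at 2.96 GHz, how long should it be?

Z_qwt ≈ 122 Ω; length ≈ 1.93 cm

Z_qwt = √(Z_0·R_L) = √(75 × 198) = √14850
λ = 0.76·c/f = 0.077 m, so l = λ/4 = 0.0193 m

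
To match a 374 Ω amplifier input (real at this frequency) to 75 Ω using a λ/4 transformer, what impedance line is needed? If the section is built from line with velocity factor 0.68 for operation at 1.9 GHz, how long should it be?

Z_qwt = √(Z_0·R_L) = √(75 × 374) = √28050
λ = 0.68·c/f = 0.107 m, so l = λ/4 = 0.0268 m

Z_qwt ≈ 167 Ω; length ≈ 2.68 cm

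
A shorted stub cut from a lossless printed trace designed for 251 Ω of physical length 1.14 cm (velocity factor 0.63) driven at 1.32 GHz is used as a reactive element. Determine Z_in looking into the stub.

Z_in ≈ +j137 Ω

λ = v/f = 0.63·c / 1.32 GHz = 0.143 m
βl = 2π·l/λ = 2π × 0.0796 = 28.7°
tan(βl) = 0.547
For a shorted stub, Z_in = jZ_0·tan(βl)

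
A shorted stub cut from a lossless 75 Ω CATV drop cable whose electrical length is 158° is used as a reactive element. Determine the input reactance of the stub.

X_in ≈ -30.3 Ω (capacitive)

tan(βl) = -0.404
For a shorted stub, Z_in = jZ_0·tan(βl)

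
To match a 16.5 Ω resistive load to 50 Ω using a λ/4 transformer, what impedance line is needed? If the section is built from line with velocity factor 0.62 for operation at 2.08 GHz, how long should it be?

Z_qwt = √(Z_0·R_L) = √(50 × 16.5) = √825
λ = 0.62·c/f = 0.0894 m, so l = λ/4 = 0.0224 m

Z_qwt ≈ 28.7 Ω; length ≈ 2.24 cm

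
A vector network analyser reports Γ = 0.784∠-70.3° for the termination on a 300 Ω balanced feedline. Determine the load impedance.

Z_L ≈ 106 − j408 Ω

Z_L = Z_0·(1 + Γ)/(1 − Γ) = 300·(1.26 − j0.738)/(0.736 + j0.738)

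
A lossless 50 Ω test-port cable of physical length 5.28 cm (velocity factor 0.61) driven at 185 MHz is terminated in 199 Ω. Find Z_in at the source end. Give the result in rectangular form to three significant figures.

Z_in ≈ 76.3 − j88.4 Ω

λ = v/f = 0.61·c / 185 MHz = 0.989 m
βl = 2π·l/λ = 2π × 0.0534 = 19.2°
tan(βl) = tan(19.2°) = 0.349
Z_in = Z_0·(Z_L + jZ_0·tanβl)/(Z_0 + jZ_L·tanβl)
     = 50·(199 + j17.4)/(50 + j69.4)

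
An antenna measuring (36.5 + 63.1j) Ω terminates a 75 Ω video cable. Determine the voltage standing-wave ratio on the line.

Γ = (Z_L − Z_0)/(Z_L + Z_0) = (-38.5 + j63.1)/(111.5 + j63.1)
|Γ| = 73.9/128 = 0.577
VSWR = (1 + |Γ|)/(1 − |Γ|) = 1.58/0.423

VSWR ≈ 3.73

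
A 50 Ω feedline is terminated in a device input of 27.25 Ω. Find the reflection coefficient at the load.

Γ = (Z_L − Z_0)/(Z_L + Z_0) = (27.25 − 50)/(27.25 + 50) = -22.75/77.25

Γ = -0.294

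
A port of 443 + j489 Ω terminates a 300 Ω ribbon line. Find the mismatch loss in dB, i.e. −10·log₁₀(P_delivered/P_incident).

mismatch loss ≈ 1.73 dB

Γ = (143 + j489)/(743 + j489), |Γ| = 0.573
|Γ|² = 0.328, so P_del/P_inc = 1 − |Γ|² = 0.672
ML = −10·log₁₀(1 − |Γ|²)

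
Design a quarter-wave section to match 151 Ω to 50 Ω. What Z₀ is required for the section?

Z_qwt = √(Z_0·R_L) = √(50 × 151) = √7550

Z_qwt ≈ 86.9 Ω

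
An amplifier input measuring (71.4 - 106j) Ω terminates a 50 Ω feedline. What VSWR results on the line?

VSWR ≈ 5.08

Γ = (Z_L − Z_0)/(Z_L + Z_0) = (21.4 − j106)/(121.4 − j106)
|Γ| = 108/161 = 0.671
VSWR = (1 + |Γ|)/(1 − |Γ|) = 1.67/0.329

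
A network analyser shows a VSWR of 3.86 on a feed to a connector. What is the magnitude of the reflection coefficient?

|Γ| = (S − 1)/(S + 1) = (3.86 − 1)/(3.86 + 1) = 2.86/4.86

|Γ| ≈ 0.588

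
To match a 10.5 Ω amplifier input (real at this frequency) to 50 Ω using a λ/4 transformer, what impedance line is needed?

Z_qwt ≈ 22.9 Ω

Z_qwt = √(Z_0·R_L) = √(50 × 10.5) = √525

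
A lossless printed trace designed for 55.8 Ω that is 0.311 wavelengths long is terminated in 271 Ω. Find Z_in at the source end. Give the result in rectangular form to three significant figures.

βl = 2π × 0.311 = 112°
tan(βl) = tan(112°) = -2.48
Z_in = Z_0·(Z_L + jZ_0·tanβl)/(Z_0 + jZ_L·tanβl)
     = 55.8·(271 − j138)/(55.8 − j672)

Z_in ≈ 13.3 + j21.4 Ω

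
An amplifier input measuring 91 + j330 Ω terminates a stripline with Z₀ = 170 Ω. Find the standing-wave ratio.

VSWR ≈ 9.34

Γ = (Z_L − Z_0)/(Z_L + Z_0) = (-79 + j330)/(261 + j330)
|Γ| = 339/421 = 0.806
VSWR = (1 + |Γ|)/(1 − |Γ|) = 1.81/0.194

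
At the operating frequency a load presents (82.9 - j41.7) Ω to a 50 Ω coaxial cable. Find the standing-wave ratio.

VSWR ≈ 2.23

Γ = (Z_L − Z_0)/(Z_L + Z_0) = (32.9 − j41.7)/(132.9 − j41.7)
|Γ| = 53.1/139 = 0.381
VSWR = (1 + |Γ|)/(1 − |Γ|) = 1.38/0.619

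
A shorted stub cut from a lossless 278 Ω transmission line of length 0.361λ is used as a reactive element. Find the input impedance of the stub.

βl = 2π × 0.361 = 130°
tan(βl) = -1.19
For a shorted stub, Z_in = jZ_0·tan(βl)

Z_in ≈ −j332 Ω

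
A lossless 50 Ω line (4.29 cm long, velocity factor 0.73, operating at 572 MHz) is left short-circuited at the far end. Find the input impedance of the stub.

λ = v/f = 0.73·c / 572 MHz = 0.383 m
βl = 2π·l/λ = 2π × 0.112 = 40.3°
tan(βl) = 0.849
For a short-circuited stub, Z_in = jZ_0·tan(βl)

Z_in ≈ +j42.5 Ω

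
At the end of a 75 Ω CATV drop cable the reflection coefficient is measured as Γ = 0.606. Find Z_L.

Z_L ≈ 306 Ω

Z_L = Z_0·(1 + Γ)/(1 − Γ) = 75·(1.61)/(0.394)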